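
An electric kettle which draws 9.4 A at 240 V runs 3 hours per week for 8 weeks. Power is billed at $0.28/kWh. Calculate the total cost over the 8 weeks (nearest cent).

$15.16

Power = 9.4 A × 240 V = 2256 W = 2.256 kW
Runtime = 3 h/week × 8 weeks = 24 h
Energy = 2.256 kW × 24 h = 54.144 kWh
Cost = 54.144 kWh × $0.28/kWh = $15.16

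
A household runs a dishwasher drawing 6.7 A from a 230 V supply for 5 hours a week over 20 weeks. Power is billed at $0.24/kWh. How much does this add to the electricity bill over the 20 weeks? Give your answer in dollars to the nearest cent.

Power = 6.7 A × 230 V = 1541 W = 1.541 kW
Runtime = 5 h/week × 20 weeks = 100 h
Energy = 1.541 kW × 100 h = 154.1 kWh
Cost = 154.1 kWh × $0.24/kWh = $36.98

$36.98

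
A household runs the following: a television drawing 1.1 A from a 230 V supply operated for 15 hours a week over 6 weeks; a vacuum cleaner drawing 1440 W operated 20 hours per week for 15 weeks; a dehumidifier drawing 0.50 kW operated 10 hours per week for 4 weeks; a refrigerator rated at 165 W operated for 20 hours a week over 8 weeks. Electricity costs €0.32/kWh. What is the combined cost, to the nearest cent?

television: Power = 1.1 A × 230 V = 253 W = 0.253 kW
television: Runtime = 15 h/week × 6 weeks = 90 h
television: 0.253 kW × 90 h = 22.77 kWh
vacuum cleaner: Runtime = 20 h/week × 15 weeks = 300 h
vacuum cleaner: 1.44 kW × 300 h = 432 kWh
dehumidifier: Runtime = 10 h/week × 4 weeks = 40 h
dehumidifier: 0.5 kW × 40 h = 20 kWh
refrigerator: Runtime = 20 h/week × 8 weeks = 160 h
refrigerator: 0.165 kW × 160 h = 26.4 kWh
Total energy = 501.17 kWh
Cost = 501.17 × €0.32 = €160.37

€160.37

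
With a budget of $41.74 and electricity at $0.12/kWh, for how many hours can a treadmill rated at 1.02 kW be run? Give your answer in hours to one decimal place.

341.0 h

Energy available = $41.74 ÷ $0.12/kWh = 347.8333 kWh
Hours = 347.8333 kWh ÷ 1.02 kW = 341.0 h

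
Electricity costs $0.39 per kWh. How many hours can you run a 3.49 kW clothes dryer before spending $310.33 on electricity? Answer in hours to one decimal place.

228.0 h

Energy available = $310.33 ÷ $0.39/kWh = 795.7179 kWh
Hours = 795.7179 kWh ÷ 3.49 kW = 228.0 h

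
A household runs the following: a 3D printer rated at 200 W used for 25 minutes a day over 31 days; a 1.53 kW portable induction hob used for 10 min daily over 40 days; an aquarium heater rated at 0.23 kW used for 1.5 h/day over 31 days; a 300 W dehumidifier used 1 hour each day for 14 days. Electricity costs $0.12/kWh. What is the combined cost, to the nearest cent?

$3.32

3D printer: Runtime = 25 min × 31 = 775 min = 12.916666… h
3D printer: 0.2 kW × 12.916666… h = 2.583333… kWh
portable induction hob: Runtime = 10 min × 40 = 400 min = 6.666666… h
portable induction hob: 1.53 kW × 6.666666… h = 10.2 kWh
aquarium heater: Runtime = 1.5 h/day × 31 days = 46.5 h
aquarium heater: 0.23 kW × 46.5 h = 10.695 kWh
dehumidifier: Runtime = 1 h/day × 14 days = 14 h
dehumidifier: 0.3 kW × 14 h = 4.2 kWh
Total energy = 27.678333… kWh
Cost = 27.678333… × $0.12 = $3.32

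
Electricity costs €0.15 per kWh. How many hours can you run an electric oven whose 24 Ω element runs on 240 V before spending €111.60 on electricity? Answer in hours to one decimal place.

Power = V²/R = 240²/24 = 2400 W = 2.4 kW
Energy available = €111.60 ÷ €0.15/kWh = 744 kWh
Hours = 744 kWh ÷ 2.4 kW = 310.0 h

310.0 h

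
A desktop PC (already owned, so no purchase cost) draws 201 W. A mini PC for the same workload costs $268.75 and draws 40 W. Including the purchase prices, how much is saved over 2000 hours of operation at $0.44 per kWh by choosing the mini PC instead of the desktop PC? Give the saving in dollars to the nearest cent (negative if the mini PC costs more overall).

-$127.07

desktop PC: $0.00 + (201/1000) kW × 2000 h × $0.44 = $0.00 + $176.88 = $176.88
mini PC: $268.75 + (40/1000) kW × 2000 h × $0.44 = $268.75 + $35.2 = $303.95
Saving = $176.88 − $303.95 = −$127.07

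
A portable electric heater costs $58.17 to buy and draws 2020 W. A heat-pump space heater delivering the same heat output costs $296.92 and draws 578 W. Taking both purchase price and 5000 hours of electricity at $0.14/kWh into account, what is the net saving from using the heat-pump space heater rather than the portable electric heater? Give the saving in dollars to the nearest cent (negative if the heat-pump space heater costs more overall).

$770.65

portable electric heater: $58.17 + (2020/1000) kW × 5000 h × $0.14 = $58.17 + $1414 = $1472.17
heat-pump space heater: $296.92 + (578/1000) kW × 5000 h × $0.14 = $296.92 + $404.6 = $701.52
Saving = $1472.17 − $701.52 = $770.65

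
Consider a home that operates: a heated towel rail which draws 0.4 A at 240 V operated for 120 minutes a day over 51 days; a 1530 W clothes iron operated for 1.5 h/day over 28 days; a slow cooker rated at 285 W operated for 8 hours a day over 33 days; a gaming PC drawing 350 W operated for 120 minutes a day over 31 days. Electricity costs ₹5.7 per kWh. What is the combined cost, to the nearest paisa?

₹974.65

heated towel rail: Power = 0.4 A × 240 V = 96 W = 0.096 kW
heated towel rail: Runtime = 120 min × 51 = 6120 min = 102 h
heated towel rail: 0.096 kW × 102 h = 9.792 kWh
clothes iron: Runtime = 1.5 h/day × 28 days = 42 h
clothes iron: 1.53 kW × 42 h = 64.26 kWh
slow cooker: Runtime = 8 h/day × 33 days = 264 h
slow cooker: 0.285 kW × 264 h = 75.24 kWh
gaming PC: Runtime = 120 min × 31 = 3720 min = 62 h
gaming PC: 0.35 kW × 62 h = 21.7 kWh
Total energy = 170.992 kWh
Cost = 170.992 × ₹5.7 = ₹974.65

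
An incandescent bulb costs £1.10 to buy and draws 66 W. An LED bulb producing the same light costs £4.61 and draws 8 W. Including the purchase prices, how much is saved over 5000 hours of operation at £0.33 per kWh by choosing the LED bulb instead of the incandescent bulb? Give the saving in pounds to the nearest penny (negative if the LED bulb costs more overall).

£92.19

incandescent bulb: £1.10 + (66/1000) kW × 5000 h × £0.33 = £1.10 + £108.9 = £110
LED bulb: £4.61 + (8/1000) kW × 5000 h × £0.33 = £4.61 + £13.2 = £17.81
Saving = £110 − £17.81 = £92.19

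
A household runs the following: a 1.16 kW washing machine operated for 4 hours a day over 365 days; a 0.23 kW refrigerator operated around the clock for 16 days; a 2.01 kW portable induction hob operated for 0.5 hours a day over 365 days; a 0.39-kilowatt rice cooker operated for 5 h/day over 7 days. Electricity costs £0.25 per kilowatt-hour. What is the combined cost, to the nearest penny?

£540.60

washing machine: Runtime = 4 h/day × 365 days = 1460 h
washing machine: 1.16 kW × 1460 h = 1693.6 kWh
refrigerator: Runtime = 24 h × 16 = 384 h
refrigerator: 0.23 kW × 384 h = 88.32 kWh
portable induction hob: Runtime = 0.5 h/day × 365 days = 182.5 h
portable induction hob: 2.01 kW × 182.5 h = 366.825 kWh
rice cooker: Runtime = 5 h/day × 7 days = 35 h
rice cooker: 0.39 kW × 35 h = 13.65 kWh
Total energy = 2162.395 kWh
Cost = 2162.395 × £0.25 = £540.60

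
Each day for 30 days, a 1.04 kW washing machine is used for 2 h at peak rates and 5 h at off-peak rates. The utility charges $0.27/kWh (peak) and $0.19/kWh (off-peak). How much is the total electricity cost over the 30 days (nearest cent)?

$46.49

Peak energy = 1.04 kW × 2 h × 30 = 62.4 kWh
Off-peak energy = 1.04 kW × 5 h × 30 = 156 kWh
Cost = 62.4 × $0.27 + 156 × $0.19 = $16.848 + $29.64 = $46.49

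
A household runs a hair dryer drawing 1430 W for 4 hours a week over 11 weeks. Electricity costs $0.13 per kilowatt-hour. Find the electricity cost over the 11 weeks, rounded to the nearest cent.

$8.18

Runtime = 4 h/week × 11 weeks = 44 h
Energy = 1.43 kW × 44 h = 62.92 kWh
Cost = 62.92 kWh × $0.13/kWh = $8.18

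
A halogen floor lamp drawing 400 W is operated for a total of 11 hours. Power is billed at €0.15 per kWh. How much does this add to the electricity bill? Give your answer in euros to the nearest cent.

€0.66

Energy = 0.4 kW × 11 h = 4.4 kWh
Cost = 4.4 kWh × €0.15/kWh = €0.66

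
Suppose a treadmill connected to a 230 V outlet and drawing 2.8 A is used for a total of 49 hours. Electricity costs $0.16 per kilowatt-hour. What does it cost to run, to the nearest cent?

$5.05

Power = 2.8 A × 230 V = 644 W = 0.644 kW
Energy = 0.644 kW × 49 h = 31.556 kWh
Cost = 31.556 kWh × $0.16/kWh = $5.05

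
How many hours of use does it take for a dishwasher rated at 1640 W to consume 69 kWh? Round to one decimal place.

Hours = 69 kWh ÷ 1.64 kW = 42.1 h

42.1 h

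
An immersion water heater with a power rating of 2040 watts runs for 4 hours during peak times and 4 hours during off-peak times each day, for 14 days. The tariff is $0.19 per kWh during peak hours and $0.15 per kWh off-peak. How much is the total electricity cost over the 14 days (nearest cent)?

$38.84

Peak energy = 2.04 kW × 4 h × 14 = 114.24 kWh
Off-peak energy = 2.04 kW × 4 h × 14 = 114.24 kWh
Cost = 114.24 × $0.19 + 114.24 × $0.15 = $21.7056 + $17.136 = $38.84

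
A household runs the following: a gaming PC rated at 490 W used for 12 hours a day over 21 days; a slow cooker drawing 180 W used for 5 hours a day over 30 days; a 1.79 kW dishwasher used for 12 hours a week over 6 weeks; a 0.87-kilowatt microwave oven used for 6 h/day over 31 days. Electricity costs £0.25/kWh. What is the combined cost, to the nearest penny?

£110.30

gaming PC: Runtime = 12 h/day × 21 days = 252 h
gaming PC: 0.49 kW × 252 h = 123.48 kWh
slow cooker: Runtime = 5 h/day × 30 days = 150 h
slow cooker: 0.18 kW × 150 h = 27 kWh
dishwasher: Runtime = 12 h/week × 6 weeks = 72 h
dishwasher: 1.79 kW × 72 h = 128.88 kWh
microwave oven: Runtime = 6 h/day × 31 days = 186 h
microwave oven: 0.87 kW × 186 h = 161.82 kWh
Total energy = 441.18 kWh
Cost = 441.18 × £0.25 = £110.30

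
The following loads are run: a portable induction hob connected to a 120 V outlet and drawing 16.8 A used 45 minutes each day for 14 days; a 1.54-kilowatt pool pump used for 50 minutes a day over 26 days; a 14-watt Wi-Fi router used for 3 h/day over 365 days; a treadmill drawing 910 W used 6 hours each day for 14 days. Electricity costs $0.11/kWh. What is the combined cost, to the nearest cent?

$16.09

portable induction hob: Power = 16.8 A × 120 V = 2016 W = 2.016 kW
portable induction hob: Runtime = 45 min × 14 = 630 min = 10.5 h
portable induction hob: 2.016 kW × 10.5 h = 21.168 kWh
pool pump: Runtime = 50 min × 26 = 1300 min = 21.666666… h
pool pump: 1.54 kW × 21.666666… h = 33.366666… kWh
Wi-Fi router: Runtime = 3 h/day × 365 days = 1095 h
Wi-Fi router: 0.014 kW × 1095 h = 15.33 kWh
treadmill: Runtime = 6 h/day × 14 days = 84 h
treadmill: 0.91 kW × 84 h = 76.44 kWh
Total energy = 146.304666… kWh
Cost = 146.304666… × $0.11 = $16.09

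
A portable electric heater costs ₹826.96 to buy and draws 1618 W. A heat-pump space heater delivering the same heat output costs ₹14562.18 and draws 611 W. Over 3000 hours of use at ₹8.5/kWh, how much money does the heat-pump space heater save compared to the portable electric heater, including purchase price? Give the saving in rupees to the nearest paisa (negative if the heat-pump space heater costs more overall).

₹11943.28

portable electric heater: ₹826.96 + (1618/1000) kW × 3000 h × ₹8.5 = ₹826.96 + ₹41259 = ₹42085.96
heat-pump space heater: ₹14562.18 + (611/1000) kW × 3000 h × ₹8.5 = ₹14562.18 + ₹15580.5 = ₹30142.68
Saving = ₹42085.96 − ₹30142.68 = ₹11943.28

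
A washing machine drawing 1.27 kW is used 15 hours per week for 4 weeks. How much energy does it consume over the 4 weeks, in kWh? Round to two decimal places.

76.20 kWh

Runtime = 15 h/week × 4 weeks = 60 h
Energy = 1.27 kW × 60 h = 76.2 kWh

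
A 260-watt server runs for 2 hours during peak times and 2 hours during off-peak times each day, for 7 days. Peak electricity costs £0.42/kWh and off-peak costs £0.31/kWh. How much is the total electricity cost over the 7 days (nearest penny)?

£2.66

Peak energy = 0.26 kW × 2 h × 7 = 3.64 kWh
Off-peak energy = 0.26 kW × 2 h × 7 = 3.64 kWh
Cost = 3.64 × £0.42 + 3.64 × £0.31 = £1.5288 + £1.1284 = £2.66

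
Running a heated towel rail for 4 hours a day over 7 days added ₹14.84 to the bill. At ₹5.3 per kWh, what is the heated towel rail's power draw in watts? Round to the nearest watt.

Energy = ₹14.84 ÷ ₹5.3/kWh = 2.8 kWh
Runtime = 4 h/day × 7 days = 28 h
Power = 2.8 kWh ÷ 28 h = 0.1 kW = 100 W

100 W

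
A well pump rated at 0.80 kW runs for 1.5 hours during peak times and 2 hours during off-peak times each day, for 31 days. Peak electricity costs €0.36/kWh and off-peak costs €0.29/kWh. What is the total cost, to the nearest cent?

Peak energy = 0.8 kW × 1.5 h × 31 = 37.2 kWh
Off-peak energy = 0.8 kW × 2 h × 31 = 49.6 kWh
Cost = 37.2 × €0.36 + 49.6 × €0.29 = €13.392 + €14.384 = €27.78

€27.78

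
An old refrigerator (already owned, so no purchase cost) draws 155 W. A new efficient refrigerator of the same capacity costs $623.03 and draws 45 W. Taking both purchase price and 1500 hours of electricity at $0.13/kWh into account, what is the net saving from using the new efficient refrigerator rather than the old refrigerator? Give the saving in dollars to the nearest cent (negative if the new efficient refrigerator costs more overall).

old refrigerator: $0.00 + (155/1000) kW × 1500 h × $0.13 = $0.00 + $30.225 = $30.225
new efficient refrigerator: $623.03 + (45/1000) kW × 1500 h × $0.13 = $623.03 + $8.775 = $631.805
Saving = $30.225 − $631.805 = −$601.58

-$601.58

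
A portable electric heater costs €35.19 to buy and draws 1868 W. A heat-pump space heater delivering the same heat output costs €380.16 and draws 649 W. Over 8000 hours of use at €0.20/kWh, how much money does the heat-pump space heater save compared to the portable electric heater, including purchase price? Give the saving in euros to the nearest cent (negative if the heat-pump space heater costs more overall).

€1605.43

portable electric heater: €35.19 + (1868/1000) kW × 8000 h × €0.20 = €35.19 + €2988.8 = €3023.99
heat-pump space heater: €380.16 + (649/1000) kW × 8000 h × €0.20 = €380.16 + €1038.4 = €1418.56
Saving = €3023.99 − €1418.56 = €1605.43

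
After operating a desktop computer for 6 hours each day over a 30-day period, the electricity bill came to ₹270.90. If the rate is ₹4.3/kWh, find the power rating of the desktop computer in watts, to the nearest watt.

350 W

Energy = ₹270.90 ÷ ₹4.3/kWh = 63 kWh
Runtime = 6 h/day × 30 days = 180 h
Power = 63 kWh ÷ 180 h = 0.35 kW = 350 W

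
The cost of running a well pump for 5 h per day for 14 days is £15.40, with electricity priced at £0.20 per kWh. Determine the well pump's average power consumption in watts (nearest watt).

1100 W

Energy = £15.40 ÷ £0.20/kWh = 77 kWh
Runtime = 5 h/day × 14 days = 70 h
Power = 77 kWh ÷ 70 h = 1.1 kW = 1100 W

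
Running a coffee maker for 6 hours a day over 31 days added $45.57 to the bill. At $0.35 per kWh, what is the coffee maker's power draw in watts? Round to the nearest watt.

Energy = $45.57 ÷ $0.35/kWh = 130.2 kWh
Runtime = 6 h/day × 31 days = 186 h
Power = 130.2 kWh ÷ 186 h = 0.7 kW = 700 W

700 W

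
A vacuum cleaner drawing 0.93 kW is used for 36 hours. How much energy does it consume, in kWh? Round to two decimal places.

Energy = 0.93 kW × 36 h = 33.48 kWh

33.48 kWh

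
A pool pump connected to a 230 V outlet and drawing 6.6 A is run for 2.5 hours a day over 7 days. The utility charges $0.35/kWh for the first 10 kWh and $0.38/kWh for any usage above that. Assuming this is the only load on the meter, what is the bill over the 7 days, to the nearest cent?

Power = 6.6 A × 230 V = 1518 W = 1.518 kW
Runtime = 2.5 h/day × 7 days = 17.5 h
Energy = 1.518 kW × 17.5 h = 26.565 kWh
Tier 1 (0–10 kWh): 10 × $0.35 = $3.5
Above 10 kWh: 16.565 × $0.38 = $6.2947
Bill = $9.79

$9.79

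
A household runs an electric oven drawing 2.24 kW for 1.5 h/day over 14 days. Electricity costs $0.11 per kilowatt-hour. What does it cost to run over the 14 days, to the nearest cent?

$5.17

Runtime = 1.5 h/day × 14 days = 21 h
Energy = 2.24 kW × 21 h = 47.04 kWh
Cost = 47.04 kWh × $0.11/kWh = $5.17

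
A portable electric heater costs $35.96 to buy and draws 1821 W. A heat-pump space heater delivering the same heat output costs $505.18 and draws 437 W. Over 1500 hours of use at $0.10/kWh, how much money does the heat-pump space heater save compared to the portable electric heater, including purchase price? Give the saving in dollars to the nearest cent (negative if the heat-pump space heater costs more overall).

-$261.62

portable electric heater: $35.96 + (1821/1000) kW × 1500 h × $0.10 = $35.96 + $273.15 = $309.11
heat-pump space heater: $505.18 + (437/1000) kW × 1500 h × $0.10 = $505.18 + $65.55 = $570.73
Saving = $309.11 − $570.73 = −$261.62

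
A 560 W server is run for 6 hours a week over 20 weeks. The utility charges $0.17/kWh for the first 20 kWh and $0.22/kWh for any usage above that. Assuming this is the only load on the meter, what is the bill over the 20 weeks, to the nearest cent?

$13.78

Runtime = 6 h/week × 20 weeks = 120 h
Energy = 0.56 kW × 120 h = 67.2 kWh
Tier 1 (0–20 kWh): 20 × $0.17 = $3.4
Above 20 kWh: 47.2 × $0.22 = $10.384
Bill = $13.78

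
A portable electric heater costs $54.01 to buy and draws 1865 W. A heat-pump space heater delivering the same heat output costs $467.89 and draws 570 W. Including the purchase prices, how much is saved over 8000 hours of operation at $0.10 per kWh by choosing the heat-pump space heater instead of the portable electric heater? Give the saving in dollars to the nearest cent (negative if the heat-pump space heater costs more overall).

portable electric heater: $54.01 + (1865/1000) kW × 8000 h × $0.10 = $54.01 + $1492 = $1546.01
heat-pump space heater: $467.89 + (570/1000) kW × 8000 h × $0.10 = $467.89 + $456 = $923.89
Saving = $1546.01 − $923.89 = $622.12

$622.12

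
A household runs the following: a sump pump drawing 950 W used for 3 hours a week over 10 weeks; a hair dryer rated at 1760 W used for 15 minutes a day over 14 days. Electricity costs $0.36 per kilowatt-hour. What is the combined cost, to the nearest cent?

$12.48

sump pump: Runtime = 3 h/week × 10 weeks = 30 h
sump pump: 0.95 kW × 30 h = 28.5 kWh
hair dryer: Runtime = 15 min × 14 = 210 min = 3.5 h
hair dryer: 1.76 kW × 3.5 h = 6.16 kWh
Total energy = 34.66 kWh
Cost = 34.66 × $0.36 = $12.48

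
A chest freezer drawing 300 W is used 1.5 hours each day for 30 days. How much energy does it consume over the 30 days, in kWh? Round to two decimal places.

13.50 kWh

Runtime = 1.5 h/day × 30 days = 45 h
Energy = 0.3 kW × 45 h = 13.5 kWh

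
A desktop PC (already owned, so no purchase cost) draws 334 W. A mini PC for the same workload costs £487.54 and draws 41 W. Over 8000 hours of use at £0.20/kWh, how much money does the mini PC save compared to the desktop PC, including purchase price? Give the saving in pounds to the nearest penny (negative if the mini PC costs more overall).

-£18.74

desktop PC: £0.00 + (334/1000) kW × 8000 h × £0.20 = £0.00 + £534.4 = £534.4
mini PC: £487.54 + (41/1000) kW × 8000 h × £0.20 = £487.54 + £65.6 = £553.14
Saving = £534.4 − £553.14 = −£18.74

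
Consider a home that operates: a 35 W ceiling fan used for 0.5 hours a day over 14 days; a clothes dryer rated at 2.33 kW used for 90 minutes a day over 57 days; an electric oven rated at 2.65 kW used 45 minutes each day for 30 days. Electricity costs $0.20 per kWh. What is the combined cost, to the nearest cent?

ceiling fan: Runtime = 0.5 h/day × 14 days = 7 h
ceiling fan: 0.035 kW × 7 h = 0.245 kWh
clothes dryer: Runtime = 90 min × 57 = 5130 min = 85.5 h
clothes dryer: 2.33 kW × 85.5 h = 199.215 kWh
electric oven: Runtime = 45 min × 30 = 1350 min = 22.5 h
electric oven: 2.65 kW × 22.5 h = 59.625 kWh
Total energy = 259.085 kWh
Cost = 259.085 × $0.20 = $51.82

$51.82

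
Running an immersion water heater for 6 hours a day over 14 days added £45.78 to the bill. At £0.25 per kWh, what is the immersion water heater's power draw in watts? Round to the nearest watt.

Energy = £45.78 ÷ £0.25/kWh = 183.12 kWh
Runtime = 6 h/day × 14 days = 84 h
Power = 183.12 kWh ÷ 84 h = 2.18 kW = 2180 W

2180 W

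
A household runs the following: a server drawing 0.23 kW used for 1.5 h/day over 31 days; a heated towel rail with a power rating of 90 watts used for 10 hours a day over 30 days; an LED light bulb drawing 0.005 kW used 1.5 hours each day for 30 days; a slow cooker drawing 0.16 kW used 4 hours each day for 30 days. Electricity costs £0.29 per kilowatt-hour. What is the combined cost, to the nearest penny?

£16.56

server: Runtime = 1.5 h/day × 31 days = 46.5 h
server: 0.23 kW × 46.5 h = 10.695 kWh
heated towel rail: Runtime = 10 h/day × 30 days = 300 h
heated towel rail: 0.09 kW × 300 h = 27 kWh
LED light bulb: Runtime = 1.5 h/day × 30 days = 45 h
LED light bulb: 0.005 kW × 45 h = 0.225 kWh
slow cooker: Runtime = 4 h/day × 30 days = 120 h
slow cooker: 0.16 kW × 120 h = 19.2 kWh
Total energy = 57.12 kWh
Cost = 57.12 × £0.29 = £16.56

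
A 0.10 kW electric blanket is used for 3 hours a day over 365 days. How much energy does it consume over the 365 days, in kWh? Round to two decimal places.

Runtime = 3 h/day × 365 days = 1095 h
Energy = 0.1 kW × 1095 h = 109.5 kWh

109.50 kWh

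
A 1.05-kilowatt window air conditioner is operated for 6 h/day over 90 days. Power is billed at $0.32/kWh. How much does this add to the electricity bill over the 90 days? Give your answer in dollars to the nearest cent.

Runtime = 6 h/day × 90 days = 540 h
Energy = 1.05 kW × 540 h = 567 kWh
Cost = 567 kWh × $0.32/kWh = $181.44

$181.44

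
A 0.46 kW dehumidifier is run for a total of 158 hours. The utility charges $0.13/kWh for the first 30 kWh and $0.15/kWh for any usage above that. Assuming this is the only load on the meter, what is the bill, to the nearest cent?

$10.30

Energy = 0.46 kW × 158 h = 72.68 kWh
Tier 1 (0–30 kWh): 30 × $0.13 = $3.9
Above 30 kWh: 42.68 × $0.15 = $6.402
Bill = $10.30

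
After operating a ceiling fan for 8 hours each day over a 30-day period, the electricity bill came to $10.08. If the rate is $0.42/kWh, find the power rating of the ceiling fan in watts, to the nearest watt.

Energy = $10.08 ÷ $0.42/kWh = 24 kWh
Runtime = 8 h/day × 30 days = 240 h
Power = 24 kWh ÷ 240 h = 0.1 kW = 100 W

100 W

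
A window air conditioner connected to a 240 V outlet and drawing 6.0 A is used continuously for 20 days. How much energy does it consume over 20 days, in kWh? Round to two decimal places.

Power = 6.0 A × 240 V = 1440 W = 1.44 kW
Runtime = 24 h × 20 = 480 h
Energy = 1.44 kW × 480 h = 691.2 kWh

691.20 kWh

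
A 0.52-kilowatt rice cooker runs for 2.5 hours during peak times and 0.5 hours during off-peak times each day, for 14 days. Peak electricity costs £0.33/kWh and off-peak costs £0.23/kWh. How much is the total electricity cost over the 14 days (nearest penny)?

Peak energy = 0.52 kW × 2.5 h × 14 = 18.2 kWh
Off-peak energy = 0.52 kW × 0.5 h × 14 = 3.64 kWh
Cost = 18.2 × £0.33 + 3.64 × £0.23 = £6.006 + £0.8372 = £6.84

£6.84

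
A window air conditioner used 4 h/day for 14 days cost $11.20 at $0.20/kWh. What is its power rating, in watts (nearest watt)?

Energy = $11.20 ÷ $0.20/kWh = 56 kWh
Runtime = 4 h/day × 14 days = 56 h
Power = 56 kWh ÷ 56 h = 1 kW = 1000 W

1000 W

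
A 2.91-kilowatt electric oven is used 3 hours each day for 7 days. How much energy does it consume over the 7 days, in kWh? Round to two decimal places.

Runtime = 3 h/day × 7 days = 21 h
Energy = 2.91 kW × 21 h = 61.11 kWh

61.11 kWh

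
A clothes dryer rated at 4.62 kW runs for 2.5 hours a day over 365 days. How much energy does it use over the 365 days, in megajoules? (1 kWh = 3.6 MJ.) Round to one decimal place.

Runtime = 2.5 h/day × 365 days = 912.5 h
Energy = 4.62 kW × 912.5 h = 4215.75 kWh
= 4215.75 × 3.6 MJ = 15176.7 MJ

15176.7 MJ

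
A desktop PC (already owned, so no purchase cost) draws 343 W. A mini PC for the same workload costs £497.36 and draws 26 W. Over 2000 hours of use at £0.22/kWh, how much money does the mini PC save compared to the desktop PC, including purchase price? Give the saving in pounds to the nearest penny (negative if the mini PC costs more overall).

desktop PC: £0.00 + (343/1000) kW × 2000 h × £0.22 = £0.00 + £150.92 = £150.92
mini PC: £497.36 + (26/1000) kW × 2000 h × £0.22 = £497.36 + £11.44 = £508.8
Saving = £150.92 − £508.8 = −£357.88

-£357.88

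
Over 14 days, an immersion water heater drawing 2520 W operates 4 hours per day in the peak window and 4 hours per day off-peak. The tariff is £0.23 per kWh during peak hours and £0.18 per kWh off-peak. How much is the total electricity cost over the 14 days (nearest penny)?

£57.86

Peak energy = 2.52 kW × 4 h × 14 = 141.12 kWh
Off-peak energy = 2.52 kW × 4 h × 14 = 141.12 kWh
Cost = 141.12 × £0.23 + 141.12 × £0.18 = £32.4576 + £25.4016 = £57.86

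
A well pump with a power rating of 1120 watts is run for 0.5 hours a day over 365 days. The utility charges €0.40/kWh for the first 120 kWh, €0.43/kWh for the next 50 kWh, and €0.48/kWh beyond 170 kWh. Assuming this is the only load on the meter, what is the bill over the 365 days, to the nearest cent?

€86.01

Runtime = 0.5 h/day × 365 days = 182.5 h
Energy = 1.12 kW × 182.5 h = 204.4 kWh
Tier 1 (0–120 kWh): 120 × €0.40 = €48
Tier 2 (120–170 kWh): 50 × €0.43 = €21.5
Above 170 kWh: 34.4 × €0.48 = €16.512
Bill = €86.01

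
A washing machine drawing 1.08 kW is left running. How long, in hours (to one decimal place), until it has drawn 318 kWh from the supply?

Hours = 318 kWh ÷ 1.08 kW = 294.4 h

294.4 h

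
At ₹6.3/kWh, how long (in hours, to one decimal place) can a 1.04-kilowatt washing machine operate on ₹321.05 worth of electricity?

49.0 h

Energy available = ₹321.05 ÷ ₹6.3/kWh = 50.9603 kWh
Hours = 50.9603 kWh ÷ 1.04 kW = 49.0 h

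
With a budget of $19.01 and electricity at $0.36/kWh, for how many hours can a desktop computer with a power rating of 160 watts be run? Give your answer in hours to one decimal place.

330.0 h

Energy available = $19.01 ÷ $0.36/kWh = 52.8056 kWh
Hours = 52.8056 kWh ÷ 0.16 kW = 330.0 h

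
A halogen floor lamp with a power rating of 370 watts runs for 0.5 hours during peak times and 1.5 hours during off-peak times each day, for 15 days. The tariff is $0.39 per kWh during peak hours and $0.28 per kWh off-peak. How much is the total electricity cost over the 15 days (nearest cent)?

Peak energy = 0.37 kW × 0.5 h × 15 = 2.775 kWh
Off-peak energy = 0.37 kW × 1.5 h × 15 = 8.325 kWh
Cost = 2.775 × $0.39 + 8.325 × $0.28 = $1.08225 + $2.331 = $3.41

$3.41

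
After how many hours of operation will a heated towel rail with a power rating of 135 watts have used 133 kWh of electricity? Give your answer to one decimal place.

985.2 h

Hours = 133 kWh ÷ 0.135 kW = 985.2 h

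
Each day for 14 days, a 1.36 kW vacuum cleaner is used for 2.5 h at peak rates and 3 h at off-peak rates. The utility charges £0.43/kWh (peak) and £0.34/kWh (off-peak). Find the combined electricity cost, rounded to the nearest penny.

Peak energy = 1.36 kW × 2.5 h × 14 = 47.6 kWh
Off-peak energy = 1.36 kW × 3 h × 14 = 57.12 kWh
Cost = 47.6 × £0.43 + 57.12 × £0.34 = £20.468 + £19.4208 = £39.89

£39.89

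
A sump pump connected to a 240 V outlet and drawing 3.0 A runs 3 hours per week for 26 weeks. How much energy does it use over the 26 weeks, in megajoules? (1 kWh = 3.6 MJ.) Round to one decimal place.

Power = 3.0 A × 240 V = 720 W = 0.72 kW
Runtime = 3 h/week × 26 weeks = 78 h
Energy = 0.72 kW × 78 h = 56.16 kWh
= 56.16 × 3.6 MJ = 202.2 MJ

202.2 MJ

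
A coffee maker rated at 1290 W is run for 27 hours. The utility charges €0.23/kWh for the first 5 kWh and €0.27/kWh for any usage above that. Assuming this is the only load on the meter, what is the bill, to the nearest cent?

Energy = 1.29 kW × 27 h = 34.83 kWh
Tier 1 (0–5 kWh): 5 × €0.23 = €1.15
Above 5 kWh: 29.83 × €0.27 = €8.0541
Bill = €9.20

€9.20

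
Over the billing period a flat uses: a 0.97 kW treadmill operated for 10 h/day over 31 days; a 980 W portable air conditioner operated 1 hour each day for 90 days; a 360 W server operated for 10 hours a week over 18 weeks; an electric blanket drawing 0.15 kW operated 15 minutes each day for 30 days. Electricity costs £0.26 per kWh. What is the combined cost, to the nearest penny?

£118.25

treadmill: Runtime = 10 h/day × 31 days = 310 h
treadmill: 0.97 kW × 310 h = 300.7 kWh
portable air conditioner: Runtime = 1 h/day × 90 days = 90 h
portable air conditioner: 0.98 kW × 90 h = 88.2 kWh
server: Runtime = 10 h/week × 18 weeks = 180 h
server: 0.36 kW × 180 h = 64.8 kWh
electric blanket: Runtime = 15 min × 30 = 450 min = 7.5 h
electric blanket: 0.15 kW × 7.5 h = 1.125 kWh
Total energy = 454.825 kWh
Cost = 454.825 × £0.26 = £118.25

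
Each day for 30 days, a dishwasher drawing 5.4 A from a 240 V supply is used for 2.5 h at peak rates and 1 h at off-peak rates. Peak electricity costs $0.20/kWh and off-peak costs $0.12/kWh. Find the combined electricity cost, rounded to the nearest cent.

Power = 5.4 A × 240 V = 1296 W = 1.296 kW
Peak energy = 1.296 kW × 2.5 h × 30 = 97.2 kWh
Off-peak energy = 1.296 kW × 1 h × 30 = 38.88 kWh
Cost = 97.2 × $0.20 + 38.88 × $0.12 = $19.44 + $4.6656 = $24.11

$24.11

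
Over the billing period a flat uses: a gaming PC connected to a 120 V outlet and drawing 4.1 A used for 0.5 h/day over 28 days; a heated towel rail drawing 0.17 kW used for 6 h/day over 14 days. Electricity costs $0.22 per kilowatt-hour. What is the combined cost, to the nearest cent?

$4.66

gaming PC: Power = 4.1 A × 120 V = 492 W = 0.492 kW
gaming PC: Runtime = 0.5 h/day × 28 days = 14 h
gaming PC: 0.492 kW × 14 h = 6.888 kWh
heated towel rail: Runtime = 6 h/day × 14 days = 84 h
heated towel rail: 0.17 kW × 84 h = 14.28 kWh
Total energy = 21.168 kWh
Cost = 21.168 × $0.22 = $4.66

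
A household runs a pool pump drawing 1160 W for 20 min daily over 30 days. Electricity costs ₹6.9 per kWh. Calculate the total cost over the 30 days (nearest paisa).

Runtime = 20 min × 30 = 600 min = 10 h
Energy = 1.16 kW × 10 h = 11.6 kWh
Cost = 11.6 kWh × ₹6.9/kWh = ₹80.04

₹80.04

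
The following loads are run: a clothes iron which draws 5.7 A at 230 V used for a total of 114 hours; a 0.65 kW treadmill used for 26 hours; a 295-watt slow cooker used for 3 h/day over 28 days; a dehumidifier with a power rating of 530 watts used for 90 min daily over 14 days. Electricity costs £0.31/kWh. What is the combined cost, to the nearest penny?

clothes iron: Power = 5.7 A × 230 V = 1311 W = 1.311 kW
clothes iron: 1.311 kW × 114 h = 149.454 kWh
treadmill: 0.65 kW × 26 h = 16.9 kWh
slow cooker: Runtime = 3 h/day × 28 days = 84 h
slow cooker: 0.295 kW × 84 h = 24.78 kWh
dehumidifier: Runtime = 90 min × 14 = 1260 min = 21 h
dehumidifier: 0.53 kW × 21 h = 11.13 kWh
Total energy = 202.264 kWh
Cost = 202.264 × £0.31 = £62.70

£62.70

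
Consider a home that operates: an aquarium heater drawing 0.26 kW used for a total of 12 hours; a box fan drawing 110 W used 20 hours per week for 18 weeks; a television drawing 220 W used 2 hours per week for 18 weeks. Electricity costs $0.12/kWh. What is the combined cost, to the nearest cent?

aquarium heater: 0.26 kW × 12 h = 3.12 kWh
box fan: Runtime = 20 h/week × 18 weeks = 360 h
box fan: 0.11 kW × 360 h = 39.6 kWh
television: Runtime = 2 h/week × 18 weeks = 36 h
television: 0.22 kW × 36 h = 7.92 kWh
Total energy = 50.64 kWh
Cost = 50.64 × $0.12 = $6.08

$6.08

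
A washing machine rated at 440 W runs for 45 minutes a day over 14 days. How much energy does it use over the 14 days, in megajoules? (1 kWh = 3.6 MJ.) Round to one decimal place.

16.6 MJ

Runtime = 45 min × 14 = 630 min = 10.5 h
Energy = 0.44 kW × 10.5 h = 4.62 kWh
= 4.62 × 3.6 MJ = 16.6 MJ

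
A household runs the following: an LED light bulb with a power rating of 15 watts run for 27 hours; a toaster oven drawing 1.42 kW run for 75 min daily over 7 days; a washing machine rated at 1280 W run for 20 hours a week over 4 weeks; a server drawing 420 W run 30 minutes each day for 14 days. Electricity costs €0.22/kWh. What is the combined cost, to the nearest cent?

LED light bulb: 0.015 kW × 27 h = 0.405 kWh
toaster oven: Runtime = 75 min × 7 = 525 min = 8.75 h
toaster oven: 1.42 kW × 8.75 h = 12.425 kWh
washing machine: Runtime = 20 h/week × 4 weeks = 80 h
washing machine: 1.28 kW × 80 h = 102.4 kWh
server: Runtime = 30 min × 14 = 420 min = 7 h
server: 0.42 kW × 7 h = 2.94 kWh
Total energy = 118.17 kWh
Cost = 118.17 × €0.22 = €26.00

€26.00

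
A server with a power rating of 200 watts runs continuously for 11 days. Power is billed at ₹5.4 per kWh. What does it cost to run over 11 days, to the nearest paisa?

₹285.12

Runtime = 24 h × 11 = 264 h
Energy = 0.2 kW × 264 h = 52.8 kWh
Cost = 52.8 kWh × ₹5.4/kWh = ₹285.12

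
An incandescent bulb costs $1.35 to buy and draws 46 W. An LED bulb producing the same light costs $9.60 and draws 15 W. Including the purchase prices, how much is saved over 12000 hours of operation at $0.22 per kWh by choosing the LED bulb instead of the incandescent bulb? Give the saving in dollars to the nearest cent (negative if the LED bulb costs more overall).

$73.59

incandescent bulb: $1.35 + (46/1000) kW × 12000 h × $0.22 = $1.35 + $121.44 = $122.79
LED bulb: $9.60 + (15/1000) kW × 12000 h × $0.22 = $9.60 + $39.6 = $49.2
Saving = $122.79 − $49.2 = $73.59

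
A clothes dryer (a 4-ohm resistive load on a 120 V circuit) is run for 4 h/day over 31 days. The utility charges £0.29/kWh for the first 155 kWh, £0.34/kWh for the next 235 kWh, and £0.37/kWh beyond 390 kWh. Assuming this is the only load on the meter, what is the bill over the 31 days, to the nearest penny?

£145.72

Power = V²/R = 120²/4 = 3600 W = 3.6 kW
Runtime = 4 h/day × 31 days = 124 h
Energy = 3.6 kW × 124 h = 446.4 kWh
Tier 1 (0–155 kWh): 155 × £0.29 = £44.95
Tier 2 (155–390 kWh): 235 × £0.34 = £79.9
Above 390 kWh: 56.4 × £0.37 = £20.868
Bill = £145.72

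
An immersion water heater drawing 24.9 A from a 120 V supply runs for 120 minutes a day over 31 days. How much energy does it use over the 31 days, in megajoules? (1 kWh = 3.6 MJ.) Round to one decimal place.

666.9 MJ

Power = 24.9 A × 120 V = 2988 W = 2.988 kW
Runtime = 120 min × 31 = 3720 min = 62 h
Energy = 2.988 kW × 62 h = 185.256 kWh
= 185.256 × 3.6 MJ = 666.9 MJ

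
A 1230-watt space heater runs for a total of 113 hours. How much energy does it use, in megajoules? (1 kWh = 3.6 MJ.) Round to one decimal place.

Energy = 1.23 kW × 113 h = 138.99 kWh
= 138.99 × 3.6 MJ = 500.4 MJ

500.4 MJ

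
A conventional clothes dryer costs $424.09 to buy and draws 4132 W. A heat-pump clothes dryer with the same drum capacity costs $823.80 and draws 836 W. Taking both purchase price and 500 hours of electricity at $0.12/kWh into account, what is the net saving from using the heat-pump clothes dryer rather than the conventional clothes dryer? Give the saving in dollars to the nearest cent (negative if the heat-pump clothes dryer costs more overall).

-$201.95

conventional clothes dryer: $424.09 + (4132/1000) kW × 500 h × $0.12 = $424.09 + $247.92 = $672.01
heat-pump clothes dryer: $823.80 + (836/1000) kW × 500 h × $0.12 = $823.80 + $50.16 = $873.96
Saving = $672.01 − $873.96 = −$201.95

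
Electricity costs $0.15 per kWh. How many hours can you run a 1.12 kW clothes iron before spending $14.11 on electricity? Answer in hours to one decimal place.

Energy available = $14.11 ÷ $0.15/kWh = 94.0667 kWh
Hours = 94.0667 kWh ÷ 1.12 kW = 84.0 h

84.0 h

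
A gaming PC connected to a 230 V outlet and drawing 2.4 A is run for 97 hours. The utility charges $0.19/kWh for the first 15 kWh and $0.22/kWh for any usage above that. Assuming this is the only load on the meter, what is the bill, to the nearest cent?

Power = 2.4 A × 230 V = 552 W = 0.552 kW
Energy = 0.552 kW × 97 h = 53.544 kWh
Tier 1 (0–15 kWh): 15 × $0.19 = $2.85
Above 15 kWh: 38.544 × $0.22 = $8.47968
Bill = $11.33

$11.33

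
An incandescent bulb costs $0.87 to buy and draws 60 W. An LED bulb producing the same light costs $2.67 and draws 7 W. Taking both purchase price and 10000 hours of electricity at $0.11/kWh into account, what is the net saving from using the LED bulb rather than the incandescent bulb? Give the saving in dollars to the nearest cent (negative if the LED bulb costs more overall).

$56.50

incandescent bulb: $0.87 + (60/1000) kW × 10000 h × $0.11 = $0.87 + $66 = $66.87
LED bulb: $2.67 + (7/1000) kW × 10000 h × $0.11 = $2.67 + $7.7 = $10.37
Saving = $66.87 − $10.37 = $56.5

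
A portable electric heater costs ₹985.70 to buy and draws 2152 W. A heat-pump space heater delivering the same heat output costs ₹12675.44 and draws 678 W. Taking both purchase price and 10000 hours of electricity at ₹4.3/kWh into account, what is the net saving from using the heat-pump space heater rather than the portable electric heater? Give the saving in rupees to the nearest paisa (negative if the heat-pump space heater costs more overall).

₹51692.26

portable electric heater: ₹985.70 + (2152/1000) kW × 10000 h × ₹4.3 = ₹985.70 + ₹92536 = ₹93521.7
heat-pump space heater: ₹12675.44 + (678/1000) kW × 10000 h × ₹4.3 = ₹12675.44 + ₹29154 = ₹41829.44
Saving = ₹93521.7 − ₹41829.44 = ₹51692.26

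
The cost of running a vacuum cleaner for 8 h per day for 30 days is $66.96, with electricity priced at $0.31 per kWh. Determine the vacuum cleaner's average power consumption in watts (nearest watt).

Energy = $66.96 ÷ $0.31/kWh = 216 kWh
Runtime = 8 h/day × 30 days = 240 h
Power = 216 kWh ÷ 240 h = 0.9 kW = 900 W

900 W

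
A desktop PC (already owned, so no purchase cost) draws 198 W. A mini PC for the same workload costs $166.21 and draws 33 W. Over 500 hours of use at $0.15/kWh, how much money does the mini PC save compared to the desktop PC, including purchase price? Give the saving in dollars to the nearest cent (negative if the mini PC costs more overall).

desktop PC: $0.00 + (198/1000) kW × 500 h × $0.15 = $0.00 + $14.85 = $14.85
mini PC: $166.21 + (33/1000) kW × 500 h × $0.15 = $166.21 + $2.475 = $168.685
Saving = $14.85 − $168.685 = −$153.835 → -$153.84

-$153.84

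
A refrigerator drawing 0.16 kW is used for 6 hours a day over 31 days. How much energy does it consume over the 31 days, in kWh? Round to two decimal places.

Runtime = 6 h/day × 31 days = 186 h
Energy = 0.16 kW × 186 h = 29.76 kWh

29.76 kWh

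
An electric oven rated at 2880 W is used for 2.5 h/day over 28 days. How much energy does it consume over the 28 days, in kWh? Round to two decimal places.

Runtime = 2.5 h/day × 28 days = 70 h
Energy = 2.88 kW × 70 h = 201.6 kWh

201.60 kWh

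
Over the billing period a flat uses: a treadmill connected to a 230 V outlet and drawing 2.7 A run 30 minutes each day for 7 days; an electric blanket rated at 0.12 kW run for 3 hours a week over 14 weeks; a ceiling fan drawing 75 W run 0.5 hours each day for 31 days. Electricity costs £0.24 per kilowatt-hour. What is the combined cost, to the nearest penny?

treadmill: Power = 2.7 A × 230 V = 621 W = 0.621 kW
treadmill: Runtime = 30 min × 7 = 210 min = 3.5 h
treadmill: 0.621 kW × 3.5 h = 2.1735 kWh
electric blanket: Runtime = 3 h/week × 14 weeks = 42 h
electric blanket: 0.12 kW × 42 h = 5.04 kWh
ceiling fan: Runtime = 0.5 h/day × 31 days = 15.5 h
ceiling fan: 0.075 kW × 15.5 h = 1.1625 kWh
Total energy = 8.376 kWh
Cost = 8.376 × £0.24 = £2.01

£2.01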